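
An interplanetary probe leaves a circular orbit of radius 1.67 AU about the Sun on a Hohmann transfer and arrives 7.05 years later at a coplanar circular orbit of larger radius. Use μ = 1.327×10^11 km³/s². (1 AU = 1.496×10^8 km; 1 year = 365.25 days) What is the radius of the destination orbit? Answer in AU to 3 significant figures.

r₂ = 10.0 AU

In km: r₁ = 1.67 × 1.496×10^8 = 2.49832×10^8 km.
Transfer time t = 7.05 years × 365.25 × 86400 s = 2.2248108×10^8 s, and t = π√(a_t³/μ).
So a_t = (μ t²/π²)^(1/3) = (1.327×10^11 × (2.2248108×10^8)² / π²)^(1/3) = 8.7308×10^8 km.
Since a_t = (r₁ + r₂)/2, r₂ = 2a_t − r₁ = 2×8.7308×10^8 − 2.49832×10^8 = 1.496328×10^9 km.
In AU: r₂ = 1.496328×10^9 / 1.496×10^8 = 10.0 AU.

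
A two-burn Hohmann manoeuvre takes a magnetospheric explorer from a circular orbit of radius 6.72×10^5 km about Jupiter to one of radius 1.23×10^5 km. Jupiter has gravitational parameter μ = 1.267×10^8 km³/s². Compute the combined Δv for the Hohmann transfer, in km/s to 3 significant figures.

Semi-major axis of the transfer orbit: a_t = (6.720×10^5 + 1.230×10^5)/2 = 3.975×10^5 km.
Circular speed at r₁: v₁ = √(μ/r₁) = √(1.267×10^8/6.720×10^5) = 13.731 km/s.
On the transfer ellipse at r₁, vis-viva gives v_a = √[μ(2/r₁ − 1/a_t)] = 7.6381 km/s.
First burn Δv₁ = |v_a − v₁| = 6.093 km/s.
At r₂, v₂ = √(μ/r₂) = 32.095 km/s.
Transfer-orbit speed at r₂: v_p = √[μ(2/r₂ − 1/a_t)] = 41.730 km/s.
Second burn Δv₂ = |v₂ − v_p| = 9.635 km/s.
Δv = Δv₁ + Δv₂ = 6.093 + 9.635 = 15.73 km/s.

Δv = 15.7 km/s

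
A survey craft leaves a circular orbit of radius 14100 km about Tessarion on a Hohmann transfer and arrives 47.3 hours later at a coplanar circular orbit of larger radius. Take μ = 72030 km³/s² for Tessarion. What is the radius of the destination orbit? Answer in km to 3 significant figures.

Transfer time t = 47.3 hours = 1.7028×10^5 s, and t = π√(a_t³/μ).
So a_t = (μ t²/π²)^(1/3) = (72030 × (1.7028×10^5)² / π²)^(1/3) = 59591 km.
Since a_t = (r₁ + r₂)/2, r₂ = 2a_t − r₁ = 2×59591 − 14100 = 1.05082×10^5 km.

r₂ = 1.05×10^5 km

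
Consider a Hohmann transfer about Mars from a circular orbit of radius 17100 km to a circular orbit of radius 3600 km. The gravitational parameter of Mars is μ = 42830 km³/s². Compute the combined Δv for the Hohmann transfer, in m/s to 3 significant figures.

Δv = 1630 m/s

Semi-major axis of the transfer orbit: a_t = (17100 + 3600)/2 = 10350 km.
At r₁ the circular-orbit speed is v₁ = √(μ/r₁) = 1.58262 km/s.
Transfer-orbit speed at r₁ (vis-viva equation): v_a = √[μ(2/r₁ − 1/a_t)] = 0.933377 km/s.
First burn Δv₁ = |v_a − v₁| = 0.64924 km/s.
Circular speed at r₂: v₂ = √(μ/r₂) = 3.4492350 km/s.
Transfer-orbit speed at r₂: v_p = √[μ(2/r₂ − 1/a_t)] = 4.4335404 km/s.
Second burn Δv₂ = |v₂ − v_p| = 0.98431 km/s.
Total Δv = Δv₁ + Δv₂ = 1.634 km/s.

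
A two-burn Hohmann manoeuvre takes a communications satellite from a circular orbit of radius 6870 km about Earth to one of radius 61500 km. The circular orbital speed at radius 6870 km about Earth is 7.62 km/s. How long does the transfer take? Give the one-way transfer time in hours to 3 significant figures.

t = 8.73 hours

From the circular-orbit relation v² = μ/r at r = 6870 km: μ = v²r = (7.62)² × 6870 = 3.98902×10^5 km³/s².
The Hohmann ellipse has a_t = (r₁ + r₂)/2 = 34185 km.
Transfer time t = π√(a_t³/μ) = π√((34185)³ / 3.98902×10^5) = 31440 s.
Converting: 31440 s ÷ 3600 s/hour = 8.73 hours.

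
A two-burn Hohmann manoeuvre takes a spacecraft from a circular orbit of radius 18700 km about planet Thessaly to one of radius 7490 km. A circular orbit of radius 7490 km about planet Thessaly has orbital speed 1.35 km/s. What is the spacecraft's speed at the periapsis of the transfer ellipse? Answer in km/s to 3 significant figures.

v = 1.61 km/s

From the circular-orbit relation v² = μ/r at r = 7490 km: μ = v²r = (1.35)² × 7490 = 13650.5 km³/s².
Transfer-ellipse semi-major axis a_t = (r₁ + r₂)/2 = (18700 + 7490)/2 = 13095 km.
The periapsis of the transfer ellipse is at r = 7490 km.
Vis-viva: v = √[μ(2/r − 1/a_t)] = √[13650.5 × (2/7490 − 1/13095)] = 1.613 km/s.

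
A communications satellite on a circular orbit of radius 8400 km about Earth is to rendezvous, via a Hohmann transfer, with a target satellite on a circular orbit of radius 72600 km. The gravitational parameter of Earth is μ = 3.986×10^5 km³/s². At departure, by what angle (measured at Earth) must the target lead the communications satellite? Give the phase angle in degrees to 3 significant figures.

φ = 105°

Semi-major axis of the transfer orbit: a_t = (8400 + 72600)/2 = 40500 km.
Transfer time t = π√(a_t³/μ) = 40560 s.
Target angular speed ω₂ = √(μ/r₂³) = 3.227×10^-5 rad/s.
Angle swept by the target during transfer: ω₂·t = 1.309 rad = 75.00°.
Arrival is 180° from departure on the ellipse, so φ = 180° − 75.00° = 105°.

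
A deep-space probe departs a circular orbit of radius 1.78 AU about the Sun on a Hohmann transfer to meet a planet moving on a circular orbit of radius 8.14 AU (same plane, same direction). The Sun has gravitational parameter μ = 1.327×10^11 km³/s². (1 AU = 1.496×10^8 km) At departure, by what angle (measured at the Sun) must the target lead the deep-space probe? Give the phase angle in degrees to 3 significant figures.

In km: r₁ = 1.78 × 1.496×10^8 = 2.66288×10^8 km; r₂ = 8.14 × 1.496×10^8 = 1.217744×10^9 km.
Transfer-ellipse semi-major axis a_t = (r₁ + r₂)/2 = (2.66288×10^8 + 1.217744×10^9)/2 = 7.42016×10^8 km.
Transfer time t = π√(a_t³/μ) = 1.7431×10^8 s.
The target's mean motion on its circular orbit is ω₂ = √(μ/r₂³) = 8.5724×10^-9 rad/s.
Angle swept by the target during transfer: ω₂·t = 1.4943 rad = 85.62°.
The deep-space probe traverses 180° on the transfer ellipse, so the target must lead by 180° − 85.62° = 94.4°.

φ = 94.4°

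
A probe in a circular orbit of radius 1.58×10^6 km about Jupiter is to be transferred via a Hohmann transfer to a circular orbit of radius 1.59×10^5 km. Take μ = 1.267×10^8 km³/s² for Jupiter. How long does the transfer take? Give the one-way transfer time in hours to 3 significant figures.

t = 62.9 hours

Transfer-ellipse semi-major axis a_t = (r₁ + r₂)/2 = (1.580×10^6 + 1.590×10^5)/2 = 8.695×10^5 km.
Transfer time t = π√(a_t³/μ) = π√((8.695×10^5)³ / 1.267×10^8) = 2.263×10^5 s.
Converting: 2.263×10^5 s ÷ 3600 s/hour = 62.9 hours.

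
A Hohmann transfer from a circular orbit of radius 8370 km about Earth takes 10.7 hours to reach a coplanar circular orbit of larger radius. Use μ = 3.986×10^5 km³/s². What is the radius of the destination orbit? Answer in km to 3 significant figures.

Transfer time t = 10.7 hours = 38520 s, and t = π√(a_t³/μ).
So a_t = (μ t²/π²)^(1/3) = (3.986×10^5 × (38520)² / π²)^(1/3) = 39132 km.
Since a_t = (r₁ + r₂)/2, r₂ = 2a_t − r₁ = 2×39132 − 8370 = 69894 km.

r₂ = 69900 km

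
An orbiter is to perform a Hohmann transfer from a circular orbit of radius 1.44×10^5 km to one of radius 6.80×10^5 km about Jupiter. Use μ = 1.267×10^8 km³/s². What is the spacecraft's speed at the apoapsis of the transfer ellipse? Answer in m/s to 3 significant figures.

The Hohmann ellipse has a_t = (r₁ + r₂)/2 = 4.120×10^5 km.
At apoapsis, r = 6.800×10^5 km.
From the vis-viva equation, v = √[μ(2/r − 1/a_t)] = 8.070 km/s.

v = 8070 m/s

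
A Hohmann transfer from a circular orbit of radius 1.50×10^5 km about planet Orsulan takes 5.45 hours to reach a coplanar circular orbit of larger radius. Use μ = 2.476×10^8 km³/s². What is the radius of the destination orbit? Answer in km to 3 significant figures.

r₂ = 2.76×10^5 km

Transfer time t = 5.45 hours = 19620 s, and t = π√(a_t³/μ).
So a_t = (μ t²/π²)^(1/3) = (2.476×10^8 × (19620)² / π²)^(1/3) = 2.1295×10^5 km.
Since a_t = (r₁ + r₂)/2, r₂ = 2a_t − r₁ = 2×2.1295×10^5 − 1.500×10^5 = 2.759×10^5 km.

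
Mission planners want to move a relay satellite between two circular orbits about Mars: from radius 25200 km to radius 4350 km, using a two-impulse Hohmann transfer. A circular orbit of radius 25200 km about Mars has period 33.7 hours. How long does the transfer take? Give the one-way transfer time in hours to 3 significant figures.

t = 7.56 hours

From Kepler's third law T² = 4π²r³/μ at r = 25200 km, T = 33.7 hours = 33.7 × 3600 s = 1.2132×10^5 s: μ = 4π²r³/T² = 42923.6 km³/s².
Semi-major axis of the transfer orbit: a_t = (25200 + 4350)/2 = 14775 km.
By Kepler's third law the transfer-orbit period is T = 2π√(a_t³/μ), so t = T/2 = 27230 s.
Converting: 27230 s ÷ 3600 s/hour = 7.56 hours.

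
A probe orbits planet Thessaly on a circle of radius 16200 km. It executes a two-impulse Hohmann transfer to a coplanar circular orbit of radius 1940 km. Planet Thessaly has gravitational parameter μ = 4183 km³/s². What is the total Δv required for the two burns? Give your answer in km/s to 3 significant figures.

Transfer-ellipse semi-major axis a_t = (r₁ + r₂)/2 = (16200 + 1940)/2 = 9070 km.
Circular speed at r₁: v₁ = √(μ/r₁) = √(4183/16200) = 0.5081436 km/s.
Transfer-orbit speed at r₁ (vis-viva equation): v_a = √[μ(2/r₁ − 1/a_t)] = 0.2350085 km/s.
First burn Δv₁ = |v_a − v₁| = 0.27314 km/s.
Circular speed at r₂: v₂ = √(μ/r₂) = 1.468396 km/s.
Transfer-orbit speed at r₂: v_p = √[μ(2/r₂ − 1/a_t)] = 1.962442 km/s.
Second burn Δv₂ = |v₂ − v_p| = 0.49405 km/s.
Total Δv = Δv₁ + Δv₂ = 0.7672 km/s.

Δv = 0.767 km/s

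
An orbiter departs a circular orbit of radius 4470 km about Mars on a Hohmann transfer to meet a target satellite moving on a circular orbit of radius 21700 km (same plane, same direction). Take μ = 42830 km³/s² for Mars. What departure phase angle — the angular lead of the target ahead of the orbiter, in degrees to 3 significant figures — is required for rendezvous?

φ = 95.7°

Semi-major axis of the transfer orbit: a_t = (4470 + 21700)/2 = 13085 km.
Transfer time t = π√(a_t³/μ) = 22720 s.
Target angular speed ω₂ = √(μ/r₂³) = 6.474×10^-5 rad/s.
Angle swept by the target during transfer: ω₂·t = 1.471 rad = 84.28°.
Arrival is 180° from departure on the ellipse, so φ = 180° − 84.28° = 95.7°.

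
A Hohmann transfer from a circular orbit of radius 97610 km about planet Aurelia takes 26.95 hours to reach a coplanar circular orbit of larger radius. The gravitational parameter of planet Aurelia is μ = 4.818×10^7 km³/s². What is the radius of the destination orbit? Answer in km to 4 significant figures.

r₂ = 6.187×10^5 km

Transfer time t = 26.95 hours = 97020 s, and t = π√(a_t³/μ).
So a_t = (μ t²/π²)^(1/3) = (4.818×10^7 × (97020)² / π²)^(1/3) = 3.58176×10^5 km.
Since a_t = (r₁ + r₂)/2, r₂ = 2a_t − r₁ = 2×3.58176×10^5 − 97610 = 6.18742×10^5 km.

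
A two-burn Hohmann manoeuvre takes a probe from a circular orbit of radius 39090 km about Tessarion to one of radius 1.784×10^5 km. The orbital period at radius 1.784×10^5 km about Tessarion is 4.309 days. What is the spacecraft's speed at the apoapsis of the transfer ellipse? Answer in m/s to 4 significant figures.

From Kepler's third law T² = 4π²r³/μ at r = 1.784×10^5 km, T = 4.309 days = 4.309 × 86400 s = 3.722976×10^5 s: μ = 4π²r³/T² = 1.61720×10^6 km³/s².
Transfer-ellipse semi-major axis a_t = (r₁ + r₂)/2 = (39090 + 1.784×10^5)/2 = 1.08745×10^5 km.
At apoapsis, r = 1.784×10^5 km.
Applying v² = μ(2/r − 1/a_t): v = 1.805 km/s.

v = 1805 m/s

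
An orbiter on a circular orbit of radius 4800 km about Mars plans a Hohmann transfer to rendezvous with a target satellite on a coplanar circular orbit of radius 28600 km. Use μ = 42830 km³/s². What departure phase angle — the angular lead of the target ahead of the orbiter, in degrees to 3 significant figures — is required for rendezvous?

φ = 99.7°

Transfer-ellipse semi-major axis a_t = (r₁ + r₂)/2 = (4800 + 28600)/2 = 16700 km.
Transfer time t = π√(a_t³/μ) = 32760 s.
Target angular speed ω₂ = √(μ/r₂³) = 4.279×10^-5 rad/s.
Angle swept by the target during transfer: ω₂·t = 1.4018 rad = 80.32°.
The orbiter traverses 180° on the transfer ellipse, so the target must lead by 180° − 80.32° = 99.7°.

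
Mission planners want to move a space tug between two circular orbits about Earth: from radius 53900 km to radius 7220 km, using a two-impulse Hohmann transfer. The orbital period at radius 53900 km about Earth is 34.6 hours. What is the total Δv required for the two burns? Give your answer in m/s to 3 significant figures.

Δv = 3830 m/s

From Kepler's third law T² = 4π²r³/μ at r = 53900 km, T = 34.6 hours = 34.6 × 3600 s = 1.2456×10^5 s: μ = 4π²r³/T² = 3.98445×10^5 km³/s².
Semi-major axis of the transfer orbit: a_t = (53900 + 7220)/2 = 30560 km.
At r₁ the circular-orbit speed is v₁ = √(μ/r₁) = 2.719 km/s.
Transfer-orbit speed at r₁ (vis-viva equation): v_a = √[μ(2/r₁ − 1/a_t)] = 1.322 km/s.
First burn Δv₁ = |v_a − v₁| = 1.397 km/s.
At r₂, v₂ = √(μ/r₂) = 7.429 km/s.
Transfer-orbit speed at r₂: v_p = √[μ(2/r₂ − 1/a_t)] = 9.866 km/s.
Second burn Δv₂ = |v₂ − v_p| = 2.437 km/s.
Δv = Δv₁ + Δv₂ = 1.397 + 2.437 = 3.834 km/s.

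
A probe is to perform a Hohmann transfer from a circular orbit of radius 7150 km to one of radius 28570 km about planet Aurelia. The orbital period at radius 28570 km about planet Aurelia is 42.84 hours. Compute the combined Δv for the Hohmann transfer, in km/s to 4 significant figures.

Δv = 1.044 km/s

From Kepler's third law T² = 4π²r³/μ at r = 28570 km, T = 42.84 hours = 42.84 × 3600 s = 1.54224×10^5 s: μ = 4π²r³/T² = 38706.7 km³/s².
The Hohmann ellipse has a_t = (r₁ + r₂)/2 = 17860 km.
Circular speed at r₁: v₁ = √(μ/r₁) = √(38706.7/7150) = 2.3267 km/s.
On the transfer ellipse at r₁, v² = μ(2/r − 1/a) gives v_p = √[μ(2/r₁ − 1/a_t)] = 2.9428 km/s.
First burn Δv₁ = |v_p − v₁| = 0.6161 km/s.
At r₂, v₂ = √(μ/r₂) = 1.164 km/s.
Transfer-orbit speed at r₂: v_a = √[μ(2/r₂ − 1/a_t)] = 0.7365 km/s.
Second burn Δv₂ = |v₂ − v_a| = 0.4275 km/s.
Total Δv = Δv₁ + Δv₂ = 1.044 km/s.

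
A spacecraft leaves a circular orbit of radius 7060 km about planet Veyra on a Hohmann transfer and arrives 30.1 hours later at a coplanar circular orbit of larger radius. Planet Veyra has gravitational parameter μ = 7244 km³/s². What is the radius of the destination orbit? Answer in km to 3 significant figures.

Transfer time t = 30.1 hours = 1.0836×10^5 s, and t = π√(a_t³/μ).
So a_t = (μ t²/π²)^(1/3) = (7244 × (1.0836×10^5)² / π²)^(1/3) = 20502 km.
Since a_t = (r₁ + r₂)/2, r₂ = 2a_t − r₁ = 2×20502 − 7060 = 33944 km.

r₂ = 33900 km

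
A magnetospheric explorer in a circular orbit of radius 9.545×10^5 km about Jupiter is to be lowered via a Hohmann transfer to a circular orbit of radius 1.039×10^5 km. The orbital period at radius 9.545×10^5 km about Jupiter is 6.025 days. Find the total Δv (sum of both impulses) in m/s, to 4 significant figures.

From Kepler's third law T² = 4π²r³/μ at r = 9.545×10^5 km, T = 6.025 days = 6.025 × 86400 s = 5.2056×10^5 s: μ = 4π²r³/T² = 1.26691×10^8 km³/s².
The Hohmann ellipse has a_t = (r₁ + r₂)/2 = 5.292×10^5 km.
Circular speed at r₁: v₁ = √(μ/r₁) = √(1.26691×10^8/9.545×10^5) = 11.52086 km/s.
On the transfer ellipse at r₁, vis-viva equation gives v_a = √[μ(2/r₁ − 1/a_t)] = 5.104849 km/s.
First burn Δv₁ = |v_a − v₁| = 6.4160 km/s.
Circular speed at r₂: v₂ = √(μ/r₂) = 34.919 km/s.
Transfer-orbit speed at r₂: v_p = √[μ(2/r₂ − 1/a_t)] = 46.897 km/s.
Second burn Δv₂ = |v₂ − v_p| = 11.978 km/s.
Δv = Δv₁ + Δv₂ = 6.4160 + 11.978 = 18.39 km/s.

Δv = 18390 m/s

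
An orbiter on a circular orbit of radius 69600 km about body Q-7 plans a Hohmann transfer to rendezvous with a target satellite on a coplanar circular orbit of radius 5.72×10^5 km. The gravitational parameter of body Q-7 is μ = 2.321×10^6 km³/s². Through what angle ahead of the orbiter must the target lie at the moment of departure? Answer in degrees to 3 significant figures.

Semi-major axis of the transfer orbit: a_t = (69600 + 5.720×10^5)/2 = 3.208×10^5 km.
Transfer time t = π√(a_t³/μ) = 3.7468×10^5 s.
The target's mean motion on its circular orbit is ω₂ = √(μ/r₂³) = 3.5216×10^-6 rad/s.
Angle swept by the target during transfer: ω₂·t = 1.3195 rad = 75.60°.
The orbiter traverses 180° on the transfer ellipse, so the target must lead by 180° − 75.60° = 104°.

φ = 104°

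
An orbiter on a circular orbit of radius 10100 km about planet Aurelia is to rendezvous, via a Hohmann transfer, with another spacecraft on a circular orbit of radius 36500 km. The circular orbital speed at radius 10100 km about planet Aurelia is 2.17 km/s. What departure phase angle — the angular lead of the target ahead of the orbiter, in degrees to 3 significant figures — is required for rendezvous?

From the circular-orbit relation v² = μ/r at r = 10100 km: μ = v²r = (2.17)² × 10100 = 47559.9 km³/s².
The Hohmann ellipse has a_t = (r₁ + r₂)/2 = 23300 km.
Transfer time t = π√(a_t³/μ) = 51235 s.
Target angular speed ω₂ = √(μ/r₂³) = 3.1274×10^-5 rad/s.
Angle swept by the target during transfer: ω₂·t = 1.6023 rad = 91.81°.
Arrival is 180° from departure on the ellipse, so φ = 180° − 91.81° = 88.2°.

φ = 88.2°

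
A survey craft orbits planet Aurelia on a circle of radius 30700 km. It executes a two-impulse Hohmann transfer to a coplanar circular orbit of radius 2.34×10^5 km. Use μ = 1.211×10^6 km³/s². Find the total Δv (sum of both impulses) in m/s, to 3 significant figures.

Transfer-ellipse semi-major axis a_t = (r₁ + r₂)/2 = (30700 + 2.340×10^5)/2 = 1.3235×10^5 km.
Circular speed at r₁: v₁ = √(μ/r₁) = √(1.211×10^6/30700) = 6.2806 km/s.
On the transfer ellipse at r₁, v² = μ(2/r − 1/a) gives v_p = √[μ(2/r₁ − 1/a_t)] = 8.3512 km/s.
First burn Δv₁ = |v_p − v₁| = 2.071 km/s.
At r₂, v₂ = √(μ/r₂) = 2.275 km/s.
Transfer-orbit speed at r₂: v_a = √[μ(2/r₂ − 1/a_t)] = 1.096 km/s.
Second burn Δv₂ = |v₂ − v_a| = 1.179 km/s.
Δv = Δv₁ + Δv₂ = 2.071 + 1.179 = 3.250 km/s.

Δv = 3250 m/s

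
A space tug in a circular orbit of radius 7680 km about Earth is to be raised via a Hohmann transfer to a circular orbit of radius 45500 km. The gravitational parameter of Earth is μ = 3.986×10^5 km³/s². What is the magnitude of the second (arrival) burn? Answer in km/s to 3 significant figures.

Δv₂ = 1.37 km/s

The Hohmann ellipse has a_t = (r₁ + r₂)/2 = 26590 km.
On the circular orbit at r = 45500 km, v_c = √(μ/r) = 2.960 km/s.
Transfer-orbit speed at the same r (vis-viva, a = a_t): v_t = √[μ(2/r − 1/a_t)] = 1.591 km/s.
Δv₂ = |v_t − v_c| = |1.591 − 2.960| = 1.369 km/s.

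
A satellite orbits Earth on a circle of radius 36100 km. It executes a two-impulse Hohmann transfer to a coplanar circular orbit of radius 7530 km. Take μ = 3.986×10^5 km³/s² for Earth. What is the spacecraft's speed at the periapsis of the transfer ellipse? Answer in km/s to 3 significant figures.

v = 9.36 km/s

Transfer-ellipse semi-major axis a_t = (r₁ + r₂)/2 = (36100 + 7530)/2 = 21815 km.
The periapsis of the transfer ellipse is at r = 7530 km.
From the vis-viva equation, v = √[μ(2/r − 1/a_t)] = 9.359 km/s.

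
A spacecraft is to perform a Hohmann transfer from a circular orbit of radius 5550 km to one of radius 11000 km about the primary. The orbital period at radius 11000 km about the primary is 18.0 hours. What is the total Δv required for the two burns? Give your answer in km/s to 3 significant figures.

From Kepler's third law T² = 4π²r³/μ at r = 11000 km, T = 18.0 hours = 18.0 × 3600 s = 64800 s: μ = 4π²r³/T² = 12513.8 km³/s².
The Hohmann ellipse has a_t = (r₁ + r₂)/2 = 8275 km.
At r₁ the circular-orbit speed is v₁ = √(μ/r₁) = 1.50158 km/s.
On the transfer ellipse at r₁, vis-viva gives v_p = √[μ(2/r₁ − 1/a_t)] = 1.73125 km/s.
First burn Δv₁ = |v_p − v₁| = 0.2297 km/s.
At r₂, v₂ = √(μ/r₂) = 1.0666 km/s.
Transfer-orbit speed at r₂: v_a = √[μ(2/r₂ − 1/a_t)] = 0.87349 km/s.
Second burn Δv₂ = |v₂ − v_a| = 0.1931 km/s.
Δv = Δv₁ + Δv₂ = 0.2297 + 0.1931 = 0.4228 km/s.

Δv = 0.423 km/s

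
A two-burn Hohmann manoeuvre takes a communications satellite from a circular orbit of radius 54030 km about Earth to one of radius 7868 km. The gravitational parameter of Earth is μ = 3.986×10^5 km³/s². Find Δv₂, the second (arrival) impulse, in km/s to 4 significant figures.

Semi-major axis of the transfer orbit: a_t = (54030 + 7868)/2 = 30949 km.
On the circular orbit at r = 7868 km, v_c = √(μ/r) = 7.1176 km/s.
Vis-viva on the transfer ellipse at r = 7868 km gives v_t = √[μ(2/r − 1/a_t)] = 9.4044 km/s.
Δv₂ = |v_t − v_c| = |9.4044 − 7.1176| = 2.287 km/s.

Δv₂ = 2.287 km/s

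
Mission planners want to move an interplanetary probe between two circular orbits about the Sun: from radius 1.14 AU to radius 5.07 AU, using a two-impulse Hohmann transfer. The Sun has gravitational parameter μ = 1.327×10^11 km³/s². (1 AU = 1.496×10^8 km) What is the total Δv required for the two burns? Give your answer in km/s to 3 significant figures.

In km: r₁ = 1.14 × 1.496×10^8 = 1.70544×10^8 km; r₂ = 5.07 × 1.496×10^8 = 7.58472×10^8 km.
The Hohmann ellipse has a_t = (r₁ + r₂)/2 = 4.64508×10^8 km.
At r₁ the circular-orbit speed is v₁ = √(μ/r₁) = 27.89 km/s.
On the transfer ellipse at r₁, v² = μ(2/r − 1/a) gives v_p = √[μ(2/r₁ − 1/a_t)] = 35.64 km/s.
First burn Δv₁ = |v_p − v₁| = 7.750 km/s.
Circular speed at r₂: v₂ = √(μ/r₂) = 13.227 km/s.
Transfer-orbit speed at r₂: v_a = √[μ(2/r₂ − 1/a_t)] = 8.0147 km/s.
Second burn Δv₂ = |v₂ − v_a| = 5.212 km/s.
Δv = Δv₁ + Δv₂ = 7.750 + 5.212 = 12.96 km/s.

Δv = 13.0 km/s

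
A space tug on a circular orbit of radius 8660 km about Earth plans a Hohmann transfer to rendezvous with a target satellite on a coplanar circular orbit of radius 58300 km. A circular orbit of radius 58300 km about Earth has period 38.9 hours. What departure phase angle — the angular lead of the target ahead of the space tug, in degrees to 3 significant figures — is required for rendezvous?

φ = 102°

From Kepler's third law T² = 4π²r³/μ at r = 58300 km, T = 38.9 hours = 38.9 × 3600 s = 1.4004×10^5 s: μ = 4π²r³/T² = 3.98897×10^5 km³/s².
Transfer-ellipse semi-major axis a_t = (r₁ + r₂)/2 = (8660 + 58300)/2 = 33480 km.
The half-period of the transfer ellipse is t = π√(a_t³/μ) = 30470 s.
Target angular speed ω₂ = √(μ/r₂³) = 4.487×10^-5 rad/s.
Angle swept by the target during transfer: ω₂·t = 1.3672 rad = 78.33°.
The space tug traverses 180° on the transfer ellipse, so the target must lead by 180° − 78.33° = 102°.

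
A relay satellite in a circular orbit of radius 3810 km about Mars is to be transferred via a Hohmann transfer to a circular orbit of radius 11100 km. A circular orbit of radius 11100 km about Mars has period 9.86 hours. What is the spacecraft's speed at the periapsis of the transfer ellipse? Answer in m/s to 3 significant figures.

v = 4090 m/s

From Kepler's third law T² = 4π²r³/μ at r = 11100 km, T = 9.86 hours = 9.86 × 3600 s = 35496 s: μ = 4π²r³/T² = 42851.9 km³/s².
The Hohmann ellipse has a_t = (r₁ + r₂)/2 = 7455 km.
At periapsis, r = 3810 km.
From the vis-viva equation, v = √[μ(2/r − 1/a_t)] = 4.092 km/s.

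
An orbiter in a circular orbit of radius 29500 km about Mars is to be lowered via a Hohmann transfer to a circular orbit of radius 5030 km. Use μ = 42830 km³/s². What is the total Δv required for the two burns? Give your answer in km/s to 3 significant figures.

The Hohmann ellipse has a_t = (r₁ + r₂)/2 = 17265 km.
Circular speed at r₁: v₁ = √(μ/r₁) = √(42830/29500) = 1.205 km/s.
Transfer-orbit speed at r₁ (v² = μ(2/r − 1/a)): v_a = √[μ(2/r₁ − 1/a_t)] = 0.6504 km/s.
First burn Δv₁ = |v_a − v₁| = 0.5546 km/s.
Circular speed at r₂: v₂ = √(μ/r₂) = 2.9180 km/s.
Transfer-orbit speed at r₂: v_p = √[μ(2/r₂ − 1/a_t)] = 3.8143 km/s.
Second burn Δv₂ = |v₂ − v_p| = 0.8963 km/s.
Δv = Δv₁ + Δv₂ = 0.5546 + 0.8963 = 1.451 km/s.

Δv = 1.45 km/s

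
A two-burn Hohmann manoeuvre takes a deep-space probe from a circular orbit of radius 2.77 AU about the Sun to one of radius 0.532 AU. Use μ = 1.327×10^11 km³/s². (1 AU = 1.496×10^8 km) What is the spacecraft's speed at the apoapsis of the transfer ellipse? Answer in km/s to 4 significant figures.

In km: r₁ = 2.77 × 1.496×10^8 = 4.14392×10^8 km; r₂ = 0.532 × 1.496×10^8 = 7.95872×10^7 km.
Transfer-ellipse semi-major axis a_t = (r₁ + r₂)/2 = (4.14392×10^8 + 7.95872×10^7)/2 = 2.469896×10^8 km.
At apoapsis, r = 4.14392×10^8 km.
Vis-viva: v = √[μ(2/r − 1/a_t)] = √[1.327×10^11 × (2/4.14392×10^8 − 1/2.469896×10^8)] = 10.16 km/s.

v = 10.16 km/s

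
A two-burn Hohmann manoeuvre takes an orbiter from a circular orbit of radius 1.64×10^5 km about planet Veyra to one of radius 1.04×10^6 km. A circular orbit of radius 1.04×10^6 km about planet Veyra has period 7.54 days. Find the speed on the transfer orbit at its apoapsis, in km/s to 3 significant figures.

From Kepler's third law T² = 4π²r³/μ at r = 1.04×10^6 km, T = 7.54 days = 7.54 × 86400 s = 6.51456×10^5 s: μ = 4π²r³/T² = 1.04638×10^8 km³/s².
Transfer-ellipse semi-major axis a_t = (r₁ + r₂)/2 = (1.640×10^5 + 1.040×10^6)/2 = 6.020×10^5 km.
The apoapsis of the transfer ellipse is at r = 1.040×10^6 km.
From the vis-viva equation, v = √[μ(2/r − 1/a_t)] = 5.235 km/s.

v = 5.24 km/s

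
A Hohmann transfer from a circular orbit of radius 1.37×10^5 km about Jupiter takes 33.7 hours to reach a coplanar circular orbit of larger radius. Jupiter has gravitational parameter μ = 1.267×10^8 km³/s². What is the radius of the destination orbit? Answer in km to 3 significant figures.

r₂ = 1.01×10^6 km

Transfer time t = 33.7 hours = 1.2132×10^5 s, and t = π√(a_t³/μ).
So a_t = (μ t²/π²)^(1/3) = (1.267×10^8 × (1.2132×10^5)² / π²)^(1/3) = 5.7383×10^5 km.
Since a_t = (r₁ + r₂)/2, r₂ = 2a_t − r₁ = 2×5.7383×10^5 − 1.370×10^5 = 1.01066×10^6 km.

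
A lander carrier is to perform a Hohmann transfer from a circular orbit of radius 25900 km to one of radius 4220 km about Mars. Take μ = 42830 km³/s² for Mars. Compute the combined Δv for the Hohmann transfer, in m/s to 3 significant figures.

Δv = 1600 m/s

Transfer-ellipse semi-major axis a_t = (r₁ + r₂)/2 = (25900 + 4220)/2 = 15060 km.
At r₁ the circular-orbit speed is v₁ = √(μ/r₁) = 1.28595 km/s.
Transfer-orbit speed at r₁ (vis-viva): v_a = √[μ(2/r₁ − 1/a_t)] = 0.680719 km/s.
First burn Δv₁ = |v_a − v₁| = 0.6052 km/s.
Circular speed at r₂: v₂ = √(μ/r₂) = 3.1858 km/s.
Transfer-orbit speed at r₂: v_p = √[μ(2/r₂ − 1/a_t)] = 4.1779 km/s.
Second burn Δv₂ = |v₂ − v_p| = 0.9921 km/s.
Total Δv = Δv₁ + Δv₂ = 1.597 km/s.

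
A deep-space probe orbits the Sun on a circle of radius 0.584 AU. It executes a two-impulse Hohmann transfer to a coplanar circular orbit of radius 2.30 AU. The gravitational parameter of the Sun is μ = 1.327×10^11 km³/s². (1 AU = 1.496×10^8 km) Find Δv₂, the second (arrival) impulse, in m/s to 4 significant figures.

In km: r₁ = 0.584 × 1.496×10^8 = 8.73664×10^7 km; r₂ = 2.30 × 1.496×10^8 = 3.4408×10^8 km.
Transfer-ellipse semi-major axis a_t = (r₁ + r₂)/2 = (8.73664×10^7 + 3.4408×10^8)/2 = 2.157232×10^8 km.
On the circular orbit at r = 3.4408×10^8 km, v_c = √(μ/r) = 19.6384 km/s.
Vis-viva on the transfer ellipse at r = 3.4408×10^8 km gives v_t = √[μ(2/r − 1/a_t)] = 12.4977 km/s.
Δv₂ = |v_t − v_c| = |12.4977 − 19.6384| = 7.141 km/s.

Δv₂ = 7141 m/s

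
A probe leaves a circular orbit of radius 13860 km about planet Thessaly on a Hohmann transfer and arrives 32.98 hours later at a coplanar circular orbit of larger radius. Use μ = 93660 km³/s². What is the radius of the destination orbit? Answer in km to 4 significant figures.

r₂ = 88430 km

Transfer time t = 32.98 hours = 1.18728×10^5 s, and t = π√(a_t³/μ).
So a_t = (μ t²/π²)^(1/3) = (93660 × (1.18728×10^5)² / π²)^(1/3) = 51143 km.
Since a_t = (r₁ + r₂)/2, r₂ = 2a_t − r₁ = 2×51143 − 13860 = 88426 km.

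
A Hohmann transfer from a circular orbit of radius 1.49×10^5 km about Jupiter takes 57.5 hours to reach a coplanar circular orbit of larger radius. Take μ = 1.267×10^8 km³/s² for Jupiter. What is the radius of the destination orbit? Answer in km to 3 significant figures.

r₂ = 1.49×10^6 km

Transfer time t = 57.5 hours = 2.070×10^5 s, and t = π√(a_t³/μ).
So a_t = (μ t²/π²)^(1/3) = (1.267×10^8 × (2.070×10^5)² / π²)^(1/3) = 8.1936×10^5 km.
Since a_t = (r₁ + r₂)/2, r₂ = 2a_t − r₁ = 2×8.1936×10^5 − 1.490×10^5 = 1.48972×10^6 km.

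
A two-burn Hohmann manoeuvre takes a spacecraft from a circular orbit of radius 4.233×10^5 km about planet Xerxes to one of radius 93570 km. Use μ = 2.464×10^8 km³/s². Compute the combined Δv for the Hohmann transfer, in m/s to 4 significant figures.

Δv = 23970 m/s

Semi-major axis of the transfer orbit: a_t = (4.233×10^5 + 93570)/2 = 2.58435×10^5 km.
At r₁ the circular-orbit speed is v₁ = √(μ/r₁) = 24.1266 km/s.
On the transfer ellipse at r₁, vis-viva gives v_a = √[μ(2/r₁ − 1/a_t)] = 14.5174 km/s.
First burn Δv₁ = |v_a − v₁| = 9.609 km/s.
At r₂, v₂ = √(μ/r₂) = 51.32 km/s.
Transfer-orbit speed at r₂: v_p = √[μ(2/r₂ − 1/a_t)] = 65.68 km/s.
Second burn Δv₂ = |v₂ − v_p| = 14.36 km/s.
Total Δv = Δv₁ + Δv₂ = 23.97 km/s.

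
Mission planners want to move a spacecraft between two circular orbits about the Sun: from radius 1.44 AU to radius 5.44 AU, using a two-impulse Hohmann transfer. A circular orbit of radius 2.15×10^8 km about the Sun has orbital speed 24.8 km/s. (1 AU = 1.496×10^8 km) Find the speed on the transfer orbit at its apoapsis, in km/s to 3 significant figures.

From the circular-orbit relation v² = μ/r at r = 2.15×10^8 km: μ = v²r = (24.8)² × 2.15×10^8 = 1.32234×10^11 km³/s².
In km: r₁ = 1.44 × 1.496×10^8 = 2.15424×10^8 km; r₂ = 5.44 × 1.496×10^8 = 8.13824×10^8 km.
The Hohmann ellipse has a_t = (r₁ + r₂)/2 = 5.14624×10^8 km.
The apoapsis of the transfer ellipse is at r = 8.13824×10^8 km.
Applying v² = μ(2/r − 1/a_t): v = 8.247 km/s.

v = 8.25 km/s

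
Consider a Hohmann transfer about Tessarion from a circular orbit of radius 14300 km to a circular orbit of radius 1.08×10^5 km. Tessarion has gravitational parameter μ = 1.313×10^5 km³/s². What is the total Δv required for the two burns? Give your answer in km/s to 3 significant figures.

The Hohmann ellipse has a_t = (r₁ + r₂)/2 = 61150 km.
Circular speed at r₁: v₁ = √(μ/r₁) = √(1.313×10^5/14300) = 3.0302 km/s.
Transfer-orbit speed at r₁ (v² = μ(2/r − 1/a)): v_p = √[μ(2/r₁ − 1/a_t)] = 4.0270 km/s.
First burn Δv₁ = |v_p − v₁| = 0.9968 km/s.
Circular speed at r₂: v₂ = √(μ/r₂) = 1.1026 km/s.
Transfer-orbit speed at r₂: v_a = √[μ(2/r₂ − 1/a_t)] = 0.53320 km/s.
Second burn Δv₂ = |v₂ − v_a| = 0.5694 km/s.
Δv = Δv₁ + Δv₂ = 0.9968 + 0.5694 = 1.566 km/s.

Δv = 1.57 km/s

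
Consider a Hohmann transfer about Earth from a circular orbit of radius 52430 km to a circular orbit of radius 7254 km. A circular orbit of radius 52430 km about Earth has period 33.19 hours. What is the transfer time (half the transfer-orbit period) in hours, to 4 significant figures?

From Kepler's third law T² = 4π²r³/μ at r = 52430 km, T = 33.19 hours = 33.19 × 3600 s = 1.19484×10^5 s: μ = 4π²r³/T² = 3.98547×10^5 km³/s².
Transfer-ellipse semi-major axis a_t = (r₁ + r₂)/2 = (52430 + 7254)/2 = 29842 km.
By Kepler's third law the transfer-orbit period is T = 2π√(a_t³/μ), so t = T/2 = 25654 s.
Converting: 25654 s ÷ 3600 s/hour = 7.126 hours.

t = 7.126 hours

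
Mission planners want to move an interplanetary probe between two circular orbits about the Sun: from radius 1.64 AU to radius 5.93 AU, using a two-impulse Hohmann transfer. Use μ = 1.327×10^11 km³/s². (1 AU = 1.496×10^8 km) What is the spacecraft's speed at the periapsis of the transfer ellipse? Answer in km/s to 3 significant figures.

v = 29.1 km/s

In km: r₁ = 1.64 × 1.496×10^8 = 2.45344×10^8 km; r₂ = 5.93 × 1.496×10^8 = 8.87128×10^8 km.
The Hohmann ellipse has a_t = (r₁ + r₂)/2 = 5.66236×10^8 km.
The periapsis of the transfer ellipse is at r = 2.45344×10^8 km.
Applying v² = μ(2/r − 1/a_t): v = 29.11 km/s.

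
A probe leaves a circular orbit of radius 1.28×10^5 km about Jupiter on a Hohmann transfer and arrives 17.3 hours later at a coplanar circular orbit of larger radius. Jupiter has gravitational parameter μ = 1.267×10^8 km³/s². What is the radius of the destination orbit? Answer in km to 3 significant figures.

r₂ = 6.08×10^5 km

Transfer time t = 17.3 hours = 62280 s, and t = π√(a_t³/μ).
So a_t = (μ t²/π²)^(1/3) = (1.267×10^8 × (62280)² / π²)^(1/3) = 3.6790×10^5 km.
Since a_t = (r₁ + r₂)/2, r₂ = 2a_t − r₁ = 2×3.6790×10^5 − 1.280×10^5 = 6.078×10^5 km.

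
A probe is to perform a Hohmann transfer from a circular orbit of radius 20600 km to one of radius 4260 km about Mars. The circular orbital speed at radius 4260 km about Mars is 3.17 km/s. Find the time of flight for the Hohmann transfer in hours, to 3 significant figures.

From the circular-orbit relation v² = μ/r at r = 4260 km: μ = v²r = (3.17)² × 4260 = 42808.3 km³/s².
Transfer-ellipse semi-major axis a_t = (r₁ + r₂)/2 = (20600 + 4260)/2 = 12430 km.
Half the transfer-orbit period gives t = π√(a_t³/μ) = 21042.3 s.
Converting: 21042.3 s ÷ 3600 s/hour = 5.85 hours.

t = 5.85 hours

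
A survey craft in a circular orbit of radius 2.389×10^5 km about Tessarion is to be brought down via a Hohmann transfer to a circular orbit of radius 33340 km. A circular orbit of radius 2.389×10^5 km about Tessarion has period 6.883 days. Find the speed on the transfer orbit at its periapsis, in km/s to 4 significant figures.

v = 8.951 km/s

From Kepler's third law T² = 4π²r³/μ at r = 2.389×10^5 km, T = 6.883 days = 6.883 × 86400 s = 5.946912×10^5 s: μ = 4π²r³/T² = 1.52204×10^6 km³/s².
Semi-major axis of the transfer orbit: a_t = (2.389×10^5 + 33340)/2 = 1.3612×10^5 km.
At periapsis, r = 33340 km.
From the vis-viva equation, v = √[μ(2/r − 1/a_t)] = 8.951 km/s.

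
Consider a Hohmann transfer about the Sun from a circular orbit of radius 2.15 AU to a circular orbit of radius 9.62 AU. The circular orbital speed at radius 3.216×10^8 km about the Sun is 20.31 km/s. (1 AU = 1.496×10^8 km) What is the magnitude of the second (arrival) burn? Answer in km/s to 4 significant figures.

From the circular-orbit relation v² = μ/r at r = 3.216×10^8 km: μ = v²r = (20.31)² × 3.216×10^8 = 1.32659×10^11 km³/s².
In km: r₁ = 2.15 × 1.496×10^8 = 3.2164×10^8 km; r₂ = 9.62 × 1.496×10^8 = 1.439152×10^9 km.
The Hohmann ellipse has a_t = (r₁ + r₂)/2 = 8.80396×10^8 km.
On the circular orbit at r = 1.439152×10^9 km, v_c = √(μ/r) = 9.601 km/s.
Vis-viva on the transfer ellipse at r = 1.439152×10^9 km gives v_t = √[μ(2/r − 1/a_t)] = 5.803 km/s.
Δv₂ = |v_t − v_c| = |5.803 − 9.601| = 3.798 km/s.

Δv₂ = 3.798 km/s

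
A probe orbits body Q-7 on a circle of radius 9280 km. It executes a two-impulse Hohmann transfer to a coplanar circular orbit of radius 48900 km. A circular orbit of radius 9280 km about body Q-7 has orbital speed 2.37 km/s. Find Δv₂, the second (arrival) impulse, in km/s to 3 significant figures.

From the circular-orbit relation v² = μ/r at r = 9280 km: μ = v²r = (2.37)² × 9280 = 52124.8 km³/s².
Transfer-ellipse semi-major axis a_t = (r₁ + r₂)/2 = (9280 + 48900)/2 = 29090 km.
On the circular orbit at r = 48900 km, v_c = √(μ/r) = 1.0324 km/s.
Vis-viva on the transfer ellipse at r = 48900 km gives v_t = √[μ(2/r − 1/a_t)] = 0.58314 km/s.
Δv₂ = |v_t − v_c| = |0.58314 − 1.0324| = 0.4493 km/s.

Δv₂ = 0.449 km/s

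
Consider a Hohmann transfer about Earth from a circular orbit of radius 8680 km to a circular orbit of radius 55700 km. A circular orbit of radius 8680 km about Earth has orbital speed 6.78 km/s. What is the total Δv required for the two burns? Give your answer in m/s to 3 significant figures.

Δv = 3430 m/s

From the circular-orbit relation v² = μ/r at r = 8680 km: μ = v²r = (6.78)² × 8680 = 3.99006×10^5 km³/s².
Transfer-ellipse semi-major axis a_t = (r₁ + r₂)/2 = (8680 + 55700)/2 = 32190 km.
At r₁ the circular-orbit speed is v₁ = √(μ/r₁) = 6.7800 km/s.
Transfer-orbit speed at r₁ (vis-viva): v_p = √[μ(2/r₁ − 1/a_t)] = 8.9186 km/s.
First burn Δv₁ = |v_p − v₁| = 2.1386 km/s.
Circular speed at r₂: v₂ = √(μ/r₂) = 2.67647 km/s.
Transfer-orbit speed at r₂: v_a = √[μ(2/r₂ − 1/a_t)] = 1.38983 km/s.
Second burn Δv₂ = |v₂ − v_a| = 1.2866 km/s.
Δv = Δv₁ + Δv₂ = 2.1386 + 1.2866 = 3.425 km/s.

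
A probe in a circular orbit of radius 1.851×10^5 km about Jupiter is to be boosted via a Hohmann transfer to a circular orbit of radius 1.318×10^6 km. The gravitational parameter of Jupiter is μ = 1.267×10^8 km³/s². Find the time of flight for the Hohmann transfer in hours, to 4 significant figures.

Semi-major axis of the transfer orbit: a_t = (1.851×10^5 + 1.318×10^6)/2 = 7.5155×10^5 km.
Transfer time t = π√(a_t³/μ) = π√((7.5155×10^5)³ / 1.267×10^8) = 1.8184×10^5 s.
Converting: 1.8184×10^5 s ÷ 3600 s/hour = 50.51 hours.

t = 50.51 hours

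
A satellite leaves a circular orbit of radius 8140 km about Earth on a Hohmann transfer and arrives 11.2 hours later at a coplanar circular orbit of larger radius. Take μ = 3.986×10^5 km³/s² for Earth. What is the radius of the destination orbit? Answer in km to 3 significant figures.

r₂ = 72500 km

Transfer time t = 11.2 hours = 40320 s, and t = π√(a_t³/μ).
So a_t = (μ t²/π²)^(1/3) = (3.986×10^5 × (40320)² / π²)^(1/3) = 40342 km.
Since a_t = (r₁ + r₂)/2, r₂ = 2a_t − r₁ = 2×40342 − 8140 = 72544 km.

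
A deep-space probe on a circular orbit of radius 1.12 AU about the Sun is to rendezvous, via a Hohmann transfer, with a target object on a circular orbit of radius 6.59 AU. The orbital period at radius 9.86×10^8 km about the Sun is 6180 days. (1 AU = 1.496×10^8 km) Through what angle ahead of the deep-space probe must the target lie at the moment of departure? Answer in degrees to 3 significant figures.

From Kepler's third law T² = 4π²r³/μ at r = 9.86×10^8 km, T = 6180 days = 6180 × 86400 s = 5.33952×10^8 s: μ = 4π²r³/T² = 1.32735×10^11 km³/s².
In km: r₁ = 1.12 × 1.496×10^8 = 1.67552×10^8 km; r₂ = 6.59 × 1.496×10^8 = 9.85864×10^8 km.
Semi-major axis of the transfer orbit: a_t = (1.67552×10^8 + 9.85864×10^8)/2 = 5.76708×10^8 km.
The half-period of the transfer ellipse is t = π√(a_t³/μ) = 1.1942×10^8 s.
The target's mean motion on its circular orbit is ω₂ = √(μ/r₂³) = 1.1770×10^-8 rad/s.
Angle swept by the target during transfer: ω₂·t = 1.4056 rad = 80.53°.
Arrival is 180° from departure on the ellipse, so φ = 180° − 80.53° = 99.5°.

φ = 99.5°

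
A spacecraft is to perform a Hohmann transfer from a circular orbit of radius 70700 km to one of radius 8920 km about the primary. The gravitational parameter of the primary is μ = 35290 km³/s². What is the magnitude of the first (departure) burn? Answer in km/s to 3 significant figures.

The Hohmann ellipse has a_t = (r₁ + r₂)/2 = 39810 km.
Circular speed at r = 70700 km: v_c = √(μ/r) = 0.7065 km/s.
Transfer-orbit speed at the same r (vis-viva, a = a_t): v_t = √[μ(2/r − 1/a_t)] = 0.3344 km/s.
Δv₁ = |v_t − v_c| = |0.3344 − 0.7065| = 0.3721 km/s.

Δv₁ = 0.372 km/s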